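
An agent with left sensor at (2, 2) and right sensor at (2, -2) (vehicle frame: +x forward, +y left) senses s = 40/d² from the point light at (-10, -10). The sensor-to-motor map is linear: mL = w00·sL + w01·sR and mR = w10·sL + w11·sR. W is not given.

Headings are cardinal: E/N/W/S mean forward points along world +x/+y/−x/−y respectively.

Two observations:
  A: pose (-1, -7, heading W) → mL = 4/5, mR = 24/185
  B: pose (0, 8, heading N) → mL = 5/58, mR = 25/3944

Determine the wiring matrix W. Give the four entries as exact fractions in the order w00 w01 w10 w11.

obs A: pose=(-1,-7,W) → sL=4/5, sR=20/37, mL=4/5, mR=24/185
obs B: pose=(0,8,N) → sL=5/58, sR=5/68, mL=5/58, mR=25/3944
sensor matrix S = [[4/5, 20/37], [5/58, 5/68]]; det S = 223/18241
solve [mL_A; mL_B] = S·[w00; w01] and [mR_A; mR_B] = S·[w10; w11]:
  w00 = 1, w01 = 0, w10 = 1/2, w11 = -1/2

1 0 1/2 -1/2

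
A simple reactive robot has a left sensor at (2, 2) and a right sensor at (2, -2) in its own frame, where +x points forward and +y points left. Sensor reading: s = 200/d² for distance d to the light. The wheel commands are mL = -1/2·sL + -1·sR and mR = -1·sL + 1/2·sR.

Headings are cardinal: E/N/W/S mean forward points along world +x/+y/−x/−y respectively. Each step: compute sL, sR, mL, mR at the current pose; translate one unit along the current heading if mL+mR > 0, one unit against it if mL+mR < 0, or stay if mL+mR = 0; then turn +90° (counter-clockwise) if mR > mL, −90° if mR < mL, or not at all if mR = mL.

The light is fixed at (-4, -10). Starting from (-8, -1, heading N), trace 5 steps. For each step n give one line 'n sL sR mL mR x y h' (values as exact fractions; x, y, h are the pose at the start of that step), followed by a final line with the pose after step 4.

0 200/157 8/5 -1756/785 -372/785 -8 -1 N
1 25/9 25/17 -875/306 -625/306 -8 -2 W
2 200/37 200/61 -13500/2257 -8500/2257 -7 -2 S
3 100/61 4 -294/61 22/61 -7 -1 E
4 200/157 8/5 -1756/785 -372/785 -8 -1 N
final -8 -2 W

n=0: pose=(-8,-1,N); sL=200/157, sR=8/5; mL=-1756/785, mR=-372/785; mL+mR=-2128/785 → advance -1; mR−mL=1384/785 → turn +1·90°
n=1: pose=(-8,-2,W); sL=25/9, sR=25/17; mL=-875/306, mR=-625/306; mL+mR=-250/51 → advance -1; mR−mL=125/153 → turn +1·90°
n=2: pose=(-7,-2,S); sL=200/37, sR=200/61; mL=-13500/2257, mR=-8500/2257; mL+mR=-22000/2257 → advance -1; mR−mL=5000/2257 → turn +1·90°
n=3: pose=(-7,-1,E); sL=100/61, sR=4; mL=-294/61, mR=22/61; mL+mR=-272/61 → advance -1; mR−mL=316/61 → turn +1·90°
n=4: pose=(-8,-1,N); sL=200/157, sR=8/5; mL=-1756/785, mR=-372/785; mL+mR=-2128/785 → advance -1; mR−mL=1384/785 → turn +1·90°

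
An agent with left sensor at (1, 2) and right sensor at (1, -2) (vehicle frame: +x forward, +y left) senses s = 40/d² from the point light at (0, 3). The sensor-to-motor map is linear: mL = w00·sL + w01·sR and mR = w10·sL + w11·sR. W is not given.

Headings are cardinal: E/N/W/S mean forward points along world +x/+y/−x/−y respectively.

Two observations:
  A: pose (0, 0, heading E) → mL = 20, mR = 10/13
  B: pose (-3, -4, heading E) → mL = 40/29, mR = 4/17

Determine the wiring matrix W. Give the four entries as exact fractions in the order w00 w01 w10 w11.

1 0 0 1/2

obs A: pose=(0,0,E) → sL=20, sR=20/13, mL=20, mR=10/13
obs B: pose=(-3,-4,E) → sL=40/29, sR=8/17, mL=40/29, mR=4/17
sensor matrix S = [[20, 20/13], [40/29, 8/17]]; det S = 46720/6409
solve [mL_A; mL_B] = S·[w00; w01] and [mR_A; mR_B] = S·[w10; w11]:
  w00 = 1, w01 = 0, w10 = 0, w11 = 1/2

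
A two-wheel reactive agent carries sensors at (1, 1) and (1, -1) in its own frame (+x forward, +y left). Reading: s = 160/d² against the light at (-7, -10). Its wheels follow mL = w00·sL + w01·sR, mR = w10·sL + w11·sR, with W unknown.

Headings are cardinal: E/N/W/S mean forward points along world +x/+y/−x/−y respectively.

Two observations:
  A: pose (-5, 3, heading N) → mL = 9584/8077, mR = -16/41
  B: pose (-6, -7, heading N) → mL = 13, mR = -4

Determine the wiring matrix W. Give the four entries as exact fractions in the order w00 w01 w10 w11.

obs A: pose=(-5,3,N) → sL=160/197, sR=32/41, mL=9584/8077, mR=-16/41
obs B: pose=(-6,-7,N) → sL=10, sR=8, mL=13, mR=-4
sensor matrix S = [[160/197, 32/41], [10, 8]]; det S = -10560/8077
solve [mL_A; mL_B] = S·[w00; w01] and [mR_A; mR_B] = S·[w10; w11]:
  w00 = 1/2, w01 = 1, w10 = 0, w11 = -1/2

1/2 1 0 -1/2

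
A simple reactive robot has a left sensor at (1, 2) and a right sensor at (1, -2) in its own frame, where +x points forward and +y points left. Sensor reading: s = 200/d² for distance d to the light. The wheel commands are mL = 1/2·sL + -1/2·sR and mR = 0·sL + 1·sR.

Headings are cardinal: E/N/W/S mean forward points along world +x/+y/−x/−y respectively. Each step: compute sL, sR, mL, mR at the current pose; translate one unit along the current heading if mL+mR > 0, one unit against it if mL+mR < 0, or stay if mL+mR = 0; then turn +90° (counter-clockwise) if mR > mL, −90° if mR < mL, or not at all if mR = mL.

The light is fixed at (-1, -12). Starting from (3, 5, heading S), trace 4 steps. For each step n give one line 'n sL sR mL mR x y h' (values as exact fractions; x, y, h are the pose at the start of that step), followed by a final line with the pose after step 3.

0 50/73 10/13 -40/949 10/13 3 5 S
1 200/349 200/221 -12800/77129 200/221 3 4 E
2 100/149 100/169 1000/25181 100/169 4 4 N
3 200/241 200/377 13600/90857 200/377 4 5 W
final 3 5 S

n=0: pose=(3,5,S); sL=50/73, sR=10/13; mL=-40/949, mR=10/13; mL+mR=690/949 → advance +1; mR−mL=770/949 → turn +1·90°
n=1: pose=(3,4,E); sL=200/349, sR=200/221; mL=-12800/77129, mR=200/221; mL+mR=57000/77129 → advance +1; mR−mL=82600/77129 → turn +1·90°
n=2: pose=(4,4,N); sL=100/149, sR=100/169; mL=1000/25181, mR=100/169; mL+mR=15900/25181 → advance +1; mR−mL=13900/25181 → turn +1·90°
n=3: pose=(4,5,W); sL=200/241, sR=200/377; mL=13600/90857, mR=200/377; mL+mR=61800/90857 → advance +1; mR−mL=34600/90857 → turn +1·90°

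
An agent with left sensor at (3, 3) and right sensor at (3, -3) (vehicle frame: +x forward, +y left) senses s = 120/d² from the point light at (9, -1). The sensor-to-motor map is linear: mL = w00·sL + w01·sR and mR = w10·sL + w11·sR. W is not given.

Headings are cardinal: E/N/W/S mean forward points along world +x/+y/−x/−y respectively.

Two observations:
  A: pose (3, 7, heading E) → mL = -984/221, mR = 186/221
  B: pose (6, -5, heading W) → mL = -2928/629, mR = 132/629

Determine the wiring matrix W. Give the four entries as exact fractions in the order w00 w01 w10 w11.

-1 -1 -1 1/2

obs A: pose=(3,7,E) → sL=12/13, sR=60/17, mL=-984/221, mR=186/221
obs B: pose=(6,-5,W) → sL=24/17, sR=120/37, mL=-2928/629, mR=132/629
sensor matrix S = [[12/13, 60/17], [24/17, 120/37]]; det S = -276480/139009
solve [mL_A; mL_B] = S·[w00; w01] and [mR_A; mR_B] = S·[w10; w11]:
  w00 = -1, w01 = -1, w10 = -1, w11 = 1/2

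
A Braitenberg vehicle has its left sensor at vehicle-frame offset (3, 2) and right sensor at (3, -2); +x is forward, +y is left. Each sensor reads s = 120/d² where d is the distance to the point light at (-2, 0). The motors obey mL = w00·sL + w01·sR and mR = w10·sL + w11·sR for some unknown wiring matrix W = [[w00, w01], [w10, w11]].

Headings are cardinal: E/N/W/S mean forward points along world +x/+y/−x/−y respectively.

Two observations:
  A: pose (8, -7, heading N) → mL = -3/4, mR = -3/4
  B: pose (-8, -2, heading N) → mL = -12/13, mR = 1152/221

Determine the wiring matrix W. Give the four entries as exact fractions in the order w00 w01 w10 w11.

-1/2 0 -1 1

obs A: pose=(8,-7,N) → sL=3/2, sR=3/4, mL=-3/4, mR=-3/4
obs B: pose=(-8,-2,N) → sL=24/13, sR=120/17, mL=-12/13, mR=1152/221
sensor matrix S = [[3/2, 3/4], [24/13, 120/17]]; det S = 2034/221
solve [mL_A; mL_B] = S·[w00; w01] and [mR_A; mR_B] = S·[w10; w11]:
  w00 = -1/2, w01 = 0, w10 = -1, w11 = 1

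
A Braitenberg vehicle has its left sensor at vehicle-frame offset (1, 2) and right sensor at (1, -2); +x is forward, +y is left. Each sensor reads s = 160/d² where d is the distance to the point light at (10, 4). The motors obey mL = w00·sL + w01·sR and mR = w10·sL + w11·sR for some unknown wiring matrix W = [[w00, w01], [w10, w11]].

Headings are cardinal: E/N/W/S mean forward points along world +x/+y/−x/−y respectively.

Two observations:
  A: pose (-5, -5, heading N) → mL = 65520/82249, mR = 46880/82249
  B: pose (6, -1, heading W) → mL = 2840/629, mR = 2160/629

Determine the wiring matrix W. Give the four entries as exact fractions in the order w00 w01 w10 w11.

obs A: pose=(-5,-5,N) → sL=160/353, sR=160/233, mL=65520/82249, mR=46880/82249
obs B: pose=(6,-1,W) → sL=80/37, sR=80/17, mL=2840/629, mR=2160/629
sensor matrix S = [[160/353, 160/233], [80/37, 80/17]]; det S = 33536000/51734621
solve [mL_A; mL_B] = S·[w00; w01] and [mR_A; mR_B] = S·[w10; w11]:
  w00 = 1, w01 = 1/2, w10 = 1/2, w11 = 1/2

1 1/2 1/2 1/2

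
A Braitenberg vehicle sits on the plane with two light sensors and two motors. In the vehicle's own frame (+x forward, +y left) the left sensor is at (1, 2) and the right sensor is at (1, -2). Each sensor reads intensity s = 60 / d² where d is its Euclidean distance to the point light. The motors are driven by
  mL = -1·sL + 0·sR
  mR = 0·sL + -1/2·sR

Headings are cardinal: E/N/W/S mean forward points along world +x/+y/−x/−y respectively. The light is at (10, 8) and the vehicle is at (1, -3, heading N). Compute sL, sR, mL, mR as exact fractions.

left sensor world pos  = (-1, -2); dL² = 221
right sensor world pos = (3, -2); dR² = 149
sL = 60/221 = 60/221
sR = 60/149 = 60/149
mL = -1·sL + 0·sR = -60/221
mR = 0·sL + -1/2·sR = -30/149

60/221 60/149 -60/221 -30/149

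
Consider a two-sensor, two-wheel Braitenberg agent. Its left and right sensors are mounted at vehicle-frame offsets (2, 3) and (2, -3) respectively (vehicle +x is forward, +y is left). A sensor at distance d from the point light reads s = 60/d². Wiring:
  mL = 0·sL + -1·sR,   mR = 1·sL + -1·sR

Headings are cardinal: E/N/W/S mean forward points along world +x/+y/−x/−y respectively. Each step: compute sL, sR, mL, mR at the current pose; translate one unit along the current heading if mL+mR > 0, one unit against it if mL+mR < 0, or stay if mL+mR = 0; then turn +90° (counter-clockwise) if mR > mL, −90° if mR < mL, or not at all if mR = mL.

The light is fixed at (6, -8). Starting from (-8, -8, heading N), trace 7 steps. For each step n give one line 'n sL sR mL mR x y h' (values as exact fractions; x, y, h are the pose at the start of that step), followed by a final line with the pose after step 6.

n=0: pose=(-8,-8,N); sL=60/293, sR=12/25; mL=-12/25, mR=-2016/7325; mL+mR=-5532/7325 → advance -1; mR−mL=60/293 → turn +1·90°
n=1: pose=(-8,-9,W); sL=15/68, sR=3/13; mL=-3/13, mR=-9/884; mL+mR=-213/884 → advance -1; mR−mL=15/68 → turn +1·90°
n=2: pose=(-7,-9,S); sL=60/109, sR=12/53; mL=-12/53, mR=1872/5777; mL+mR=564/5777 → advance +1; mR−mL=60/109 → turn +1·90°
n=3: pose=(-7,-10,E); sL=30/61, sR=30/73; mL=-30/73, mR=360/4453; mL+mR=-1470/4453 → advance -1; mR−mL=30/61 → turn +1·90°
n=4: pose=(-8,-10,N); sL=60/289, sR=60/121; mL=-60/121, mR=-10080/34969; mL+mR=-27420/34969 → advance -1; mR−mL=60/289 → turn +1·90°
n=5: pose=(-8,-11,W); sL=15/73, sR=15/64; mL=-15/64, mR=-135/4672; mL+mR=-615/2336 → advance -1; mR−mL=15/73 → turn +1·90°
n=6: pose=(-7,-11,S); sL=12/25, sR=60/281; mL=-60/281, mR=1872/7025; mL+mR=372/7025 → advance +1; mR−mL=12/25 → turn +1·90°

0 60/293 12/25 -12/25 -2016/7325 -8 -8 N
1 15/68 3/13 -3/13 -9/884 -8 -9 W
2 60/109 12/53 -12/53 1872/5777 -7 -9 S
3 30/61 30/73 -30/73 360/4453 -7 -10 E
4 60/289 60/121 -60/121 -10080/34969 -8 -10 N
5 15/73 15/64 -15/64 -135/4672 -8 -11 W
6 12/25 60/281 -60/281 1872/7025 -7 -11 S
final -7 -12 E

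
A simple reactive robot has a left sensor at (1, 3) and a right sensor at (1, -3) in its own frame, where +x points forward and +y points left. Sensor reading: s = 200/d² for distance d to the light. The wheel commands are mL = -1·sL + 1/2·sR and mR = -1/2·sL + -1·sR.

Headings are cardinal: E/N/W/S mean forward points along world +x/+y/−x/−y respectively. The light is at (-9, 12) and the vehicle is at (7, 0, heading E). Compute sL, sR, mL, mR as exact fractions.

left sensor world pos  = (8, 3); dL² = 370
right sensor world pos = (8, -3); dR² = 514
sL = 200/370 = 20/37
sR = 200/514 = 100/257
mL = -1·sL + 1/2·sR = -3290/9509
mR = -1/2·sL + -1·sR = -6270/9509

20/37 100/257 -3290/9509 -6270/9509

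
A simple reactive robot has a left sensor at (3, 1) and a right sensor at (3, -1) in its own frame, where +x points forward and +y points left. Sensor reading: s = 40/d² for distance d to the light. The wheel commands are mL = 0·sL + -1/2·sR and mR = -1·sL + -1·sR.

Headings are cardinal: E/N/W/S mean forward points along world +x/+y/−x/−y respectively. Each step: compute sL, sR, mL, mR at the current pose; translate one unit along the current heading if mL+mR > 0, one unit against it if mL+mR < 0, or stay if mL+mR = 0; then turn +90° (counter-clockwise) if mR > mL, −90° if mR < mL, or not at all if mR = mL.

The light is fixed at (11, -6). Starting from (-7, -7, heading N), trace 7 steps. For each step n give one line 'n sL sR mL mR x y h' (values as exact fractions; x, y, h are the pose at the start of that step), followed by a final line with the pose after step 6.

0 8/73 40/293 -20/293 -5264/21389 -7 -7 N
1 20/113 20/117 -10/117 -4600/13221 -7 -8 E
2 40/349 8/85 -4/85 -6192/29665 -8 -8 S
3 5/61 10/121 -5/121 -1215/7381 -8 -7 W
4 8/73 40/293 -20/293 -5264/21389 -7 -7 N
5 20/113 20/117 -10/117 -4600/13221 -7 -8 E
6 40/349 8/85 -4/85 -6192/29665 -8 -8 S
final -8 -7 W

n=0: pose=(-7,-7,N); sL=8/73, sR=40/293; mL=-20/293, mR=-5264/21389; mL+mR=-6724/21389 → advance -1; mR−mL=-3804/21389 → turn -1·90°
n=1: pose=(-7,-8,E); sL=20/113, sR=20/117; mL=-10/117, mR=-4600/13221; mL+mR=-1910/4407 → advance -1; mR−mL=-3470/13221 → turn -1·90°
n=2: pose=(-8,-8,S); sL=40/349, sR=8/85; mL=-4/85, mR=-6192/29665; mL+mR=-7588/29665 → advance -1; mR−mL=-4796/29665 → turn -1·90°
n=3: pose=(-8,-7,W); sL=5/61, sR=10/121; mL=-5/121, mR=-1215/7381; mL+mR=-1520/7381 → advance -1; mR−mL=-910/7381 → turn -1·90°
n=4: pose=(-7,-7,N); sL=8/73, sR=40/293; mL=-20/293, mR=-5264/21389; mL+mR=-6724/21389 → advance -1; mR−mL=-3804/21389 → turn -1·90°
n=5: pose=(-7,-8,E); sL=20/113, sR=20/117; mL=-10/117, mR=-4600/13221; mL+mR=-1910/4407 → advance -1; mR−mL=-3470/13221 → turn -1·90°
n=6: pose=(-8,-8,S); sL=40/349, sR=8/85; mL=-4/85, mR=-6192/29665; mL+mR=-7588/29665 → advance -1; mR−mL=-4796/29665 → turn -1·90°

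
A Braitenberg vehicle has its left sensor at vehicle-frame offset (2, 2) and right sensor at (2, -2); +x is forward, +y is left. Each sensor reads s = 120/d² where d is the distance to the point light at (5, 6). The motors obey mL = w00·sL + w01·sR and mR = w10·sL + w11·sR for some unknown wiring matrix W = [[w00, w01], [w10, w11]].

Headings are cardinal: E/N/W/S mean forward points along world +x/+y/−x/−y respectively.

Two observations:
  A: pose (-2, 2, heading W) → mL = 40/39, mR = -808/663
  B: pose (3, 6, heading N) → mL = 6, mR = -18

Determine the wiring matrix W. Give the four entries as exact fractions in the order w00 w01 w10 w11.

1 0 -1/2 -1/2

obs A: pose=(-2,2,W) → sL=40/39, sR=24/17, mL=40/39, mR=-808/663
obs B: pose=(3,6,N) → sL=6, sR=30, mL=6, mR=-18
sensor matrix S = [[40/39, 24/17], [6, 30]]; det S = 4928/221
solve [mL_A; mL_B] = S·[w00; w01] and [mR_A; mR_B] = S·[w10; w11]:
  w00 = 1, w01 = 0, w10 = -1/2, w11 = -1/2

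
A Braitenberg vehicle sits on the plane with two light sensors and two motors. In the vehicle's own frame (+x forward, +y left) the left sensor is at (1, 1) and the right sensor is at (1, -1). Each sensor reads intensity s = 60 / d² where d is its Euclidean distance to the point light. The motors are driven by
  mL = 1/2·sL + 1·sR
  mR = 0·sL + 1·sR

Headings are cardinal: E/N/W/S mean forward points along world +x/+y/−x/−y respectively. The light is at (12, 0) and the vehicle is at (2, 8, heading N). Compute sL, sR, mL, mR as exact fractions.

30/101 10/27 1415/2727 10/27

left sensor world pos  = (1, 9); dL² = 202
right sensor world pos = (3, 9); dR² = 162
sL = 60/202 = 30/101
sR = 60/162 = 10/27
mL = 1/2·sL + 1·sR = 1415/2727
mR = 0·sL + 1·sR = 10/27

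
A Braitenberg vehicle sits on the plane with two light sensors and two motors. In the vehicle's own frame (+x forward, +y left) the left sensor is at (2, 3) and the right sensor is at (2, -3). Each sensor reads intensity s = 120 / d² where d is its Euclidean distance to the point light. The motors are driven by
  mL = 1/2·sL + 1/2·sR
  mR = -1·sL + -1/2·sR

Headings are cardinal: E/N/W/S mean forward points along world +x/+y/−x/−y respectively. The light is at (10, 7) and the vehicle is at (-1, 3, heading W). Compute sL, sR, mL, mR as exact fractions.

left sensor world pos  = (-3, 0); dL² = 218
right sensor world pos = (-3, 6); dR² = 170
sL = 120/218 = 60/109
sR = 120/170 = 12/17
mL = 1/2·sL + 1/2·sR = 1164/1853
mR = -1·sL + -1/2·sR = -1674/1853

60/109 12/17 1164/1853 -1674/1853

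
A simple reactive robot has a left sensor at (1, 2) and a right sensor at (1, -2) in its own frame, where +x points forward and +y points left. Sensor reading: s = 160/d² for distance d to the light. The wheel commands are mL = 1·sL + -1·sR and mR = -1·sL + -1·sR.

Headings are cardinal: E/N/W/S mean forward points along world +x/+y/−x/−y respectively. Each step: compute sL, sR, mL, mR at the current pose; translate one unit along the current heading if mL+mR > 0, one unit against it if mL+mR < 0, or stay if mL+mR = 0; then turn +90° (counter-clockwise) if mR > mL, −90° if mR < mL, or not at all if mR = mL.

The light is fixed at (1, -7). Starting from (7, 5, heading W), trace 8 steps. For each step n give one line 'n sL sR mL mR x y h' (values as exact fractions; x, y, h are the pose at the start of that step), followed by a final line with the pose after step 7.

n=0: pose=(7,5,W); sL=32/25, sR=160/221; mL=3072/5525, mR=-11072/5525; mL+mR=-320/221 → advance -1; mR−mL=-64/25 → turn -1·90°
n=1: pose=(8,5,N); sL=80/97, sR=16/25; mL=448/2425, mR=-3552/2425; mL+mR=-32/25 → advance -1; mR−mL=-160/97 → turn -1·90°
n=2: pose=(8,4,E); sL=160/233, sR=32/29; mL=-2816/6757, mR=-12096/6757; mL+mR=-64/29 → advance -1; mR−mL=-320/233 → turn -1·90°
n=3: pose=(7,4,S); sL=40/41, sR=40/29; mL=-480/1189, mR=-2800/1189; mL+mR=-80/29 → advance -1; mR−mL=-80/41 → turn -1·90°
n=4: pose=(7,5,W); sL=32/25, sR=160/221; mL=3072/5525, mR=-11072/5525; mL+mR=-320/221 → advance -1; mR−mL=-64/25 → turn -1·90°
n=5: pose=(8,5,N); sL=80/97, sR=16/25; mL=448/2425, mR=-3552/2425; mL+mR=-32/25 → advance -1; mR−mL=-160/97 → turn -1·90°
n=6: pose=(8,4,E); sL=160/233, sR=32/29; mL=-2816/6757, mR=-12096/6757; mL+mR=-64/29 → advance -1; mR−mL=-320/233 → turn -1·90°
n=7: pose=(7,4,S); sL=40/41, sR=40/29; mL=-480/1189, mR=-2800/1189; mL+mR=-80/29 → advance -1; mR−mL=-80/41 → turn -1·90°

0 32/25 160/221 3072/5525 -11072/5525 7 5 W
1 80/97 16/25 448/2425 -3552/2425 8 5 N
2 160/233 32/29 -2816/6757 -12096/6757 8 4 E
3 40/41 40/29 -480/1189 -2800/1189 7 4 S
4 32/25 160/221 3072/5525 -11072/5525 7 5 W
5 80/97 16/25 448/2425 -3552/2425 8 5 N
6 160/233 32/29 -2816/6757 -12096/6757 8 4 E
7 40/41 40/29 -480/1189 -2800/1189 7 4 S
final 7 5 W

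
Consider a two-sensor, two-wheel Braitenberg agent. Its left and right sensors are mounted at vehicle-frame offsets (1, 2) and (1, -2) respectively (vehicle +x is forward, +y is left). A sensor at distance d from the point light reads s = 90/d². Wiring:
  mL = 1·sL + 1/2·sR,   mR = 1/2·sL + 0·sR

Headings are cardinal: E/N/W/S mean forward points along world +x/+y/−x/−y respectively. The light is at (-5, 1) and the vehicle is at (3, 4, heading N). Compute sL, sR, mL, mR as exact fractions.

45/26 45/58 3195/1508 45/52

left sensor world pos  = (1, 5); dL² = 52
right sensor world pos = (5, 5); dR² = 116
sL = 90/52 = 45/26
sR = 90/116 = 45/58
mL = 1·sL + 1/2·sR = 3195/1508
mR = 1/2·sL + 0·sR = 45/52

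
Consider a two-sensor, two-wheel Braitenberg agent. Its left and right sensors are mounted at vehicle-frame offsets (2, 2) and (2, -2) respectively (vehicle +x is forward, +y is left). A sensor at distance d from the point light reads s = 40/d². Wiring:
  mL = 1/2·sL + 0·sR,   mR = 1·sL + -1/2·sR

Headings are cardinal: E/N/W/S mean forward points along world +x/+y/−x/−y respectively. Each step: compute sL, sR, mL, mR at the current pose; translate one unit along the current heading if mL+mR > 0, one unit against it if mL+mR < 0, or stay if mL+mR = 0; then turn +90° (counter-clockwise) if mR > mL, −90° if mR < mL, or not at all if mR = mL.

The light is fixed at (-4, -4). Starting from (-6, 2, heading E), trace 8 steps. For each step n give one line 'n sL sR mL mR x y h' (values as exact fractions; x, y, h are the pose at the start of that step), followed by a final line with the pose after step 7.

n=0: pose=(-6,2,E); sL=5/8, sR=5/2; mL=5/16, mR=-5/8; mL+mR=-5/16 → advance -1; mR−mL=-15/16 → turn -1·90°
n=1: pose=(-7,2,S); sL=40/17, sR=40/41; mL=20/17, mR=1300/697; mL+mR=2120/697 → advance +1; mR−mL=480/697 → turn +1·90°
n=2: pose=(-7,1,E); sL=4/5, sR=4; mL=2/5, mR=-6/5; mL+mR=-4/5 → advance -1; mR−mL=-8/5 → turn -1·90°
n=3: pose=(-8,1,S); sL=40/13, sR=8/9; mL=20/13, mR=308/117; mL+mR=488/117 → advance +1; mR−mL=128/117 → turn +1·90°
n=4: pose=(-8,0,E); sL=1, sR=5; mL=1/2, mR=-3/2; mL+mR=-1 → advance -1; mR−mL=-2 → turn -1·90°
n=5: pose=(-9,0,S); sL=40/13, sR=40/53; mL=20/13, mR=1860/689; mL+mR=2920/689 → advance +1; mR−mL=800/689 → turn +1·90°
n=6: pose=(-9,-1,E); sL=20/17, sR=4; mL=10/17, mR=-14/17; mL+mR=-4/17 → advance -1; mR−mL=-24/17 → turn -1·90°
n=7: pose=(-10,-1,S); sL=40/17, sR=8/13; mL=20/17, mR=452/221; mL+mR=712/221 → advance +1; mR−mL=192/221 → turn +1·90°

0 5/8 5/2 5/16 -5/8 -6 2 E
1 40/17 40/41 20/17 1300/697 -7 2 S
2 4/5 4 2/5 -6/5 -7 1 E
3 40/13 8/9 20/13 308/117 -8 1 S
4 1 5 1/2 -3/2 -8 0 E
5 40/13 40/53 20/13 1860/689 -9 0 S
6 20/17 4 10/17 -14/17 -9 -1 E
7 40/17 8/13 20/17 452/221 -10 -1 S
final -10 -2 E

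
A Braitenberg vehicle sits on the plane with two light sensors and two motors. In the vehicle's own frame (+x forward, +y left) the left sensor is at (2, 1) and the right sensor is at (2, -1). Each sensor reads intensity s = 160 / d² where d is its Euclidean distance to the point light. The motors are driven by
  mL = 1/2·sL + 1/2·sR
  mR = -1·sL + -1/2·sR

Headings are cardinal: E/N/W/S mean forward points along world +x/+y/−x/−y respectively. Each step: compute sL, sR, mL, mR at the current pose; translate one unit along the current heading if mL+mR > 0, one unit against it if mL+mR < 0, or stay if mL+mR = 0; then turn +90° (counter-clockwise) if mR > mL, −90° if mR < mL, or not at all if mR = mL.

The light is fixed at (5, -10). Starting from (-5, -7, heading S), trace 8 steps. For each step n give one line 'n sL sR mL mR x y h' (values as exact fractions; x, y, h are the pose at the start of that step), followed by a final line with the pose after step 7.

0 80/41 80/61 4080/2501 -6520/2501 -5 -7 S
1 160/153 160/169 25760/25857 -39280/25857 -5 -6 W
2 20/17 8/5 118/85 -168/85 -4 -6 N
3 32/13 160/53 1888/689 -2736/689 -4 -7 E
4 80/41 80/61 4080/2501 -6520/2501 -5 -7 S
5 160/153 160/169 25760/25857 -39280/25857 -5 -6 W
6 20/17 8/5 118/85 -168/85 -4 -6 N
7 32/13 160/53 1888/689 -2736/689 -4 -7 E
final -5 -7 S

n=0: pose=(-5,-7,S); sL=80/41, sR=80/61; mL=4080/2501, mR=-6520/2501; mL+mR=-40/41 → advance -1; mR−mL=-10600/2501 → turn -1·90°
n=1: pose=(-5,-6,W); sL=160/153, sR=160/169; mL=25760/25857, mR=-39280/25857; mL+mR=-80/153 → advance -1; mR−mL=-21680/8619 → turn -1·90°
n=2: pose=(-4,-6,N); sL=20/17, sR=8/5; mL=118/85, mR=-168/85; mL+mR=-10/17 → advance -1; mR−mL=-286/85 → turn -1·90°
n=3: pose=(-4,-7,E); sL=32/13, sR=160/53; mL=1888/689, mR=-2736/689; mL+mR=-16/13 → advance -1; mR−mL=-4624/689 → turn -1·90°
n=4: pose=(-5,-7,S); sL=80/41, sR=80/61; mL=4080/2501, mR=-6520/2501; mL+mR=-40/41 → advance -1; mR−mL=-10600/2501 → turn -1·90°
n=5: pose=(-5,-6,W); sL=160/153, sR=160/169; mL=25760/25857, mR=-39280/25857; mL+mR=-80/153 → advance -1; mR−mL=-21680/8619 → turn -1·90°
n=6: pose=(-4,-6,N); sL=20/17, sR=8/5; mL=118/85, mR=-168/85; mL+mR=-10/17 → advance -1; mR−mL=-286/85 → turn -1·90°
n=7: pose=(-4,-7,E); sL=32/13, sR=160/53; mL=1888/689, mR=-2736/689; mL+mR=-16/13 → advance -1; mR−mL=-4624/689 → turn -1·90°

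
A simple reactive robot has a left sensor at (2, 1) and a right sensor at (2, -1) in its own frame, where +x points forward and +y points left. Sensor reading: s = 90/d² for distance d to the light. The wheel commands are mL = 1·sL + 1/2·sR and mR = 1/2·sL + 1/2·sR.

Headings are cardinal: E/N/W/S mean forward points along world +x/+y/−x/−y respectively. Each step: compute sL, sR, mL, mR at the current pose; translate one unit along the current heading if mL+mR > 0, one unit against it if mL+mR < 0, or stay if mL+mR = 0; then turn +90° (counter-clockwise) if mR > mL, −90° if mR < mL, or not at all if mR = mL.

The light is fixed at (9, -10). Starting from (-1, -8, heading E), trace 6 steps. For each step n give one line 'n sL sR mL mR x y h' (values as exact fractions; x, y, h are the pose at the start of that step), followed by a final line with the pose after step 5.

n=0: pose=(-1,-8,E); sL=90/73, sR=18/13; mL=1827/949, mR=1242/949; mL+mR=3069/949 → advance +1; mR−mL=-45/73 → turn -1·90°
n=1: pose=(0,-8,S); sL=45/32, sR=9/10; mL=297/160, mR=369/320; mL+mR=963/320 → advance +1; mR−mL=-45/64 → turn -1·90°
n=2: pose=(0,-9,W); sL=90/121, sR=18/25; mL=3339/3025, mR=2214/3025; mL+mR=5553/3025 → advance +1; mR−mL=-45/121 → turn -1·90°
n=3: pose=(-1,-9,N); sL=9/13, sR=1; mL=31/26, mR=11/13; mL+mR=53/26 → advance +1; mR−mL=-9/26 → turn -1·90°
n=4: pose=(-1,-8,E); sL=90/73, sR=18/13; mL=1827/949, mR=1242/949; mL+mR=3069/949 → advance +1; mR−mL=-45/73 → turn -1·90°
n=5: pose=(0,-8,S); sL=45/32, sR=9/10; mL=297/160, mR=369/320; mL+mR=963/320 → advance +1; mR−mL=-45/64 → turn -1·90°

0 90/73 18/13 1827/949 1242/949 -1 -8 E
1 45/32 9/10 297/160 369/320 0 -8 S
2 90/121 18/25 3339/3025 2214/3025 0 -9 W
3 9/13 1 31/26 11/13 -1 -9 N
4 90/73 18/13 1827/949 1242/949 -1 -8 E
5 45/32 9/10 297/160 369/320 0 -8 S
final 0 -9 W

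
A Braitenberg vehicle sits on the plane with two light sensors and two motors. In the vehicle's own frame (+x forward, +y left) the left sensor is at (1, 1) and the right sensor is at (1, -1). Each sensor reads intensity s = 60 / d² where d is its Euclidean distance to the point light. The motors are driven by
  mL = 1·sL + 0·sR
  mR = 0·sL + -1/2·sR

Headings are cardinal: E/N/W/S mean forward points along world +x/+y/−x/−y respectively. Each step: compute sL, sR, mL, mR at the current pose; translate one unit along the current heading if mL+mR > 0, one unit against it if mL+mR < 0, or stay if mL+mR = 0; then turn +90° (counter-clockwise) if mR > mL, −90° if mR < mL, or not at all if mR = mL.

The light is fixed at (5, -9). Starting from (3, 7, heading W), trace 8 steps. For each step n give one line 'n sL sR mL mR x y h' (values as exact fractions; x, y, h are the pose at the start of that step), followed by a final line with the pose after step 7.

n=0: pose=(3,7,W); sL=10/39, sR=30/149; mL=10/39, mR=-15/149; mL+mR=905/5811 → advance +1; mR−mL=-2075/5811 → turn -1·90°
n=1: pose=(2,7,N); sL=12/61, sR=60/293; mL=12/61, mR=-30/293; mL+mR=1686/17873 → advance +1; mR−mL=-5346/17873 → turn -1·90°
n=2: pose=(2,8,E); sL=15/82, sR=3/13; mL=15/82, mR=-3/26; mL+mR=36/533 → advance +1; mR−mL=-159/533 → turn -1·90°
n=3: pose=(3,8,S); sL=60/257, sR=12/53; mL=60/257, mR=-6/53; mL+mR=1638/13621 → advance +1; mR−mL=-4722/13621 → turn -1·90°
n=4: pose=(3,7,W); sL=10/39, sR=30/149; mL=10/39, mR=-15/149; mL+mR=905/5811 → advance +1; mR−mL=-2075/5811 → turn -1·90°
n=5: pose=(2,7,N); sL=12/61, sR=60/293; mL=12/61, mR=-30/293; mL+mR=1686/17873 → advance +1; mR−mL=-5346/17873 → turn -1·90°
n=6: pose=(2,8,E); sL=15/82, sR=3/13; mL=15/82, mR=-3/26; mL+mR=36/533 → advance +1; mR−mL=-159/533 → turn -1·90°
n=7: pose=(3,8,S); sL=60/257, sR=12/53; mL=60/257, mR=-6/53; mL+mR=1638/13621 → advance +1; mR−mL=-4722/13621 → turn -1·90°

0 10/39 30/149 10/39 -15/149 3 7 W
1 12/61 60/293 12/61 -30/293 2 7 N
2 15/82 3/13 15/82 -3/26 2 8 E
3 60/257 12/53 60/257 -6/53 3 8 S
4 10/39 30/149 10/39 -15/149 3 7 W
5 12/61 60/293 12/61 -30/293 2 7 N
6 15/82 3/13 15/82 -3/26 2 8 E
7 60/257 12/53 60/257 -6/53 3 8 S
final 3 7 W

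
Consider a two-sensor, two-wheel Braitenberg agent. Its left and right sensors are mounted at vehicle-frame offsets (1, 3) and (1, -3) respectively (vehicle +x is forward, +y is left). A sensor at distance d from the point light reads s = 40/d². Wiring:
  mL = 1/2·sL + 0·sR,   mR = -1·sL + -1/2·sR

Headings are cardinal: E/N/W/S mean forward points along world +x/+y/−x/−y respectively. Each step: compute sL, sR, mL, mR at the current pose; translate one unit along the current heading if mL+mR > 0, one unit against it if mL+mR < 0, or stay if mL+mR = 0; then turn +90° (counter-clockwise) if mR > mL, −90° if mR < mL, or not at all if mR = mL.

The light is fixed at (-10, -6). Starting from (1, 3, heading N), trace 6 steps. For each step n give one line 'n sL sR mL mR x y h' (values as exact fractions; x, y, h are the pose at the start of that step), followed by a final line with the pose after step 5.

0 10/41 5/37 5/41 -945/3034 1 3 N
1 8/53 40/169 4/53 -2412/8957 1 2 E
2 20/109 20/49 10/109 -2070/5341 0 2 S
3 40/117 8/45 20/117 -28/65 0 3 W
4 10/41 5/37 5/41 -945/3034 1 3 N
5 8/53 40/169 4/53 -2412/8957 1 2 E
final 0 2 S

n=0: pose=(1,3,N); sL=10/41, sR=5/37; mL=5/41, mR=-945/3034; mL+mR=-575/3034 → advance -1; mR−mL=-1315/3034 → turn -1·90°
n=1: pose=(1,2,E); sL=8/53, sR=40/169; mL=4/53, mR=-2412/8957; mL+mR=-1736/8957 → advance -1; mR−mL=-3088/8957 → turn -1·90°
n=2: pose=(0,2,S); sL=20/109, sR=20/49; mL=10/109, mR=-2070/5341; mL+mR=-1580/5341 → advance -1; mR−mL=-2560/5341 → turn -1·90°
n=3: pose=(0,3,W); sL=40/117, sR=8/45; mL=20/117, mR=-28/65; mL+mR=-152/585 → advance -1; mR−mL=-352/585 → turn -1·90°
n=4: pose=(1,3,N); sL=10/41, sR=5/37; mL=5/41, mR=-945/3034; mL+mR=-575/3034 → advance -1; mR−mL=-1315/3034 → turn -1·90°
n=5: pose=(1,2,E); sL=8/53, sR=40/169; mL=4/53, mR=-2412/8957; mL+mR=-1736/8957 → advance -1; mR−mL=-3088/8957 → turn -1·90°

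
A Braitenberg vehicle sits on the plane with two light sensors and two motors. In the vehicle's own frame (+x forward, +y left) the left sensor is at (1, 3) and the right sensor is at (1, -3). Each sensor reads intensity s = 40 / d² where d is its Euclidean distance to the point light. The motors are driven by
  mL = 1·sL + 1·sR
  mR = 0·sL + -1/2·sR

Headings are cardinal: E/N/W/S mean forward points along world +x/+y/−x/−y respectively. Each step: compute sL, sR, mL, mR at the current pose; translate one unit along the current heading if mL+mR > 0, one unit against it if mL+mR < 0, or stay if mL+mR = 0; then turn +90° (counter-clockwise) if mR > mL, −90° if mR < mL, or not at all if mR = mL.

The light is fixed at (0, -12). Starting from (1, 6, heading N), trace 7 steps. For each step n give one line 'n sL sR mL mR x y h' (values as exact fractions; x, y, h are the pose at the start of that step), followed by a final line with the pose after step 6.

n=0: pose=(1,6,N); sL=8/73, sR=40/377; mL=5936/27521, mR=-20/377; mL+mR=4476/27521 → advance +1; mR−mL=-7396/27521 → turn -1·90°
n=1: pose=(1,7,E); sL=5/61, sR=2/13; mL=187/793, mR=-1/13; mL+mR=126/793 → advance +1; mR−mL=-248/793 → turn -1·90°
n=2: pose=(2,7,S); sL=40/349, sR=8/65; mL=5392/22685, mR=-4/65; mL+mR=3996/22685 → advance +1; mR−mL=-6788/22685 → turn -1·90°
n=3: pose=(2,6,W); sL=20/113, sR=20/221; mL=6680/24973, mR=-10/221; mL+mR=5550/24973 → advance +1; mR−mL=-7810/24973 → turn -1·90°
n=4: pose=(1,6,N); sL=8/73, sR=40/377; mL=5936/27521, mR=-20/377; mL+mR=4476/27521 → advance +1; mR−mL=-7396/27521 → turn -1·90°
n=5: pose=(1,7,E); sL=5/61, sR=2/13; mL=187/793, mR=-1/13; mL+mR=126/793 → advance +1; mR−mL=-248/793 → turn -1·90°
n=6: pose=(2,7,S); sL=40/349, sR=8/65; mL=5392/22685, mR=-4/65; mL+mR=3996/22685 → advance +1; mR−mL=-6788/22685 → turn -1·90°

0 8/73 40/377 5936/27521 -20/377 1 6 N
1 5/61 2/13 187/793 -1/13 1 7 E
2 40/349 8/65 5392/22685 -4/65 2 7 S
3 20/113 20/221 6680/24973 -10/221 2 6 W
4 8/73 40/377 5936/27521 -20/377 1 6 N
5 5/61 2/13 187/793 -1/13 1 7 E
6 40/349 8/65 5392/22685 -4/65 2 7 S
final 2 6 W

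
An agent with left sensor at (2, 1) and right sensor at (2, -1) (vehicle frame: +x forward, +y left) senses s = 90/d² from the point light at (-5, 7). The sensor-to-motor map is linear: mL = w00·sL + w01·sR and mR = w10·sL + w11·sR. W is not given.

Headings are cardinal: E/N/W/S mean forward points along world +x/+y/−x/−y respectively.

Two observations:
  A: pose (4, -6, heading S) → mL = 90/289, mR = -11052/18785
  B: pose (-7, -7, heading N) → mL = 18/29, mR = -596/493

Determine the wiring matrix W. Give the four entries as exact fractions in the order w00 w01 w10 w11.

obs A: pose=(4,-6,S) → sL=18/65, sR=90/289, mL=90/289, mR=-11052/18785
obs B: pose=(-7,-7,N) → sL=10/17, sR=18/29, mL=18/29, mR=-596/493
sensor matrix S = [[18/65, 90/289], [10/17, 18/29]]; det S = -104688/9261005
solve [mL_A; mL_B] = S·[w00; w01] and [mR_A; mR_B] = S·[w10; w11]:
  w00 = 0, w01 = 1, w10 = -1, w11 = -1

0 1 -1 -1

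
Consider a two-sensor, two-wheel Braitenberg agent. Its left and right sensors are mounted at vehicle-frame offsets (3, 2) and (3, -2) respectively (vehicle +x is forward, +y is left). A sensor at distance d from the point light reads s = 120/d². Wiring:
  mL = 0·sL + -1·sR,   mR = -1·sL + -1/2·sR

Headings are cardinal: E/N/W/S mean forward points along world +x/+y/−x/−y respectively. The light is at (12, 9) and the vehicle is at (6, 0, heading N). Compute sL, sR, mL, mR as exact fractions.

left sensor world pos  = (4, 3); dL² = 100
right sensor world pos = (8, 3); dR² = 52
sL = 120/100 = 6/5
sR = 120/52 = 30/13
mL = 0·sL + -1·sR = -30/13
mR = -1·sL + -1/2·sR = -153/65

6/5 30/13 -30/13 -153/65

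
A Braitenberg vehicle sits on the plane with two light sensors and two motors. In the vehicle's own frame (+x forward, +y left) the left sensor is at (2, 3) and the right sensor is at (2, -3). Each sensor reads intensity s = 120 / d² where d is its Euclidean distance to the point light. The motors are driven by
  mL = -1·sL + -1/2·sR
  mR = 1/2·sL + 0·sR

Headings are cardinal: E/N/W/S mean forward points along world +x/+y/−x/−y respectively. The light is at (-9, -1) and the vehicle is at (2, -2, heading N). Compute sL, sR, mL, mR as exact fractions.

left sensor world pos  = (-1, 0); dL² = 65
right sensor world pos = (5, 0); dR² = 197
sL = 120/65 = 24/13
sR = 120/197 = 120/197
mL = -1·sL + -1/2·sR = -5508/2561
mR = 1/2·sL + 0·sR = 12/13

24/13 120/197 -5508/2561 12/13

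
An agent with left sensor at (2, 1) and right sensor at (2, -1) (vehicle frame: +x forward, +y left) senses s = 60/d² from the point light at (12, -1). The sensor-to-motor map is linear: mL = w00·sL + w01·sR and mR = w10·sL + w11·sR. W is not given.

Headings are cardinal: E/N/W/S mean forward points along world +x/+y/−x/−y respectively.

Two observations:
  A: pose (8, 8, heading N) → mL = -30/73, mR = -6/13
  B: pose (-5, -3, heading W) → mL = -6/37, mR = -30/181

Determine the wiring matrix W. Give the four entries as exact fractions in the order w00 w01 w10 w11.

obs A: pose=(8,8,N) → sL=30/73, sR=6/13, mL=-30/73, mR=-6/13
obs B: pose=(-5,-3,W) → sL=6/37, sR=30/181, mL=-6/37, mR=-30/181
sensor matrix S = [[30/73, 6/13], [6/37, 30/181]]; det S = -42768/6355453
solve [mL_A; mL_B] = S·[w00; w01] and [mR_A; mR_B] = S·[w10; w11]:
  w00 = -1, w01 = 0, w10 = 0, w11 = -1

-1 0 0 -1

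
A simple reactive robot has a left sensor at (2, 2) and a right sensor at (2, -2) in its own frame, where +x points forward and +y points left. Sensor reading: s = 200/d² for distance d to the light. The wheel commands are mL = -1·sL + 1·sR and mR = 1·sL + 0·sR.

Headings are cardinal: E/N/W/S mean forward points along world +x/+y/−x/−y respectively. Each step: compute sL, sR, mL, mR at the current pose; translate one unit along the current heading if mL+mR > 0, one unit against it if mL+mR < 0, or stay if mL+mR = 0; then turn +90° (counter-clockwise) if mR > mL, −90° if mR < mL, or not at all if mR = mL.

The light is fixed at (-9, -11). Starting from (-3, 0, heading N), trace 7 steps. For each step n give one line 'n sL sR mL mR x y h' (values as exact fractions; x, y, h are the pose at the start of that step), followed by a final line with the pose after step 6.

0 40/37 200/233 -1920/8621 40/37 -3 0 N
1 50/29 50/53 -1200/1537 50/29 -3 1 W
2 200/149 200/109 8000/16241 200/149 -4 1 S
3 100/109 20/13 880/1417 100/109 -4 0 E
4 40/37 200/233 -1920/8621 40/37 -3 0 N
5 50/29 50/53 -1200/1537 50/29 -3 1 W
6 200/149 200/109 8000/16241 200/149 -4 1 S
final -4 0 E

n=0: pose=(-3,0,N); sL=40/37, sR=200/233; mL=-1920/8621, mR=40/37; mL+mR=200/233 → advance +1; mR−mL=11240/8621 → turn +1·90°
n=1: pose=(-3,1,W); sL=50/29, sR=50/53; mL=-1200/1537, mR=50/29; mL+mR=50/53 → advance +1; mR−mL=3850/1537 → turn +1·90°
n=2: pose=(-4,1,S); sL=200/149, sR=200/109; mL=8000/16241, mR=200/149; mL+mR=200/109 → advance +1; mR−mL=13800/16241 → turn +1·90°
n=3: pose=(-4,0,E); sL=100/109, sR=20/13; mL=880/1417, mR=100/109; mL+mR=20/13 → advance +1; mR−mL=420/1417 → turn +1·90°
n=4: pose=(-3,0,N); sL=40/37, sR=200/233; mL=-1920/8621, mR=40/37; mL+mR=200/233 → advance +1; mR−mL=11240/8621 → turn +1·90°
n=5: pose=(-3,1,W); sL=50/29, sR=50/53; mL=-1200/1537, mR=50/29; mL+mR=50/53 → advance +1; mR−mL=3850/1537 → turn +1·90°
n=6: pose=(-4,1,S); sL=200/149, sR=200/109; mL=8000/16241, mR=200/149; mL+mR=200/109 → advance +1; mR−mL=13800/16241 → turn +1·90°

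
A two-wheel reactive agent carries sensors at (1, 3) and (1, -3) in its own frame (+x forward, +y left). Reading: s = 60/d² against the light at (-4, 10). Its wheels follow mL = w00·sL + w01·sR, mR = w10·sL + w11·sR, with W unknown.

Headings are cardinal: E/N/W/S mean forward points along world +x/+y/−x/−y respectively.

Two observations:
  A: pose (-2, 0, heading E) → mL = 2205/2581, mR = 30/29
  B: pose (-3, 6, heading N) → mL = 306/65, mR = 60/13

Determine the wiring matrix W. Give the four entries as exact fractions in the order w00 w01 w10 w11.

1/2 1 1 0

obs A: pose=(-2,0,E) → sL=30/29, sR=30/89, mL=2205/2581, mR=30/29
obs B: pose=(-3,6,N) → sL=60/13, sR=12/5, mL=306/65, mR=60/13
sensor matrix S = [[30/29, 30/89], [60/13, 12/5]]; det S = 31104/33553
solve [mL_A; mL_B] = S·[w00; w01] and [mR_A; mR_B] = S·[w10; w11]:
  w00 = 1/2, w01 = 1, w10 = 1, w11 = 0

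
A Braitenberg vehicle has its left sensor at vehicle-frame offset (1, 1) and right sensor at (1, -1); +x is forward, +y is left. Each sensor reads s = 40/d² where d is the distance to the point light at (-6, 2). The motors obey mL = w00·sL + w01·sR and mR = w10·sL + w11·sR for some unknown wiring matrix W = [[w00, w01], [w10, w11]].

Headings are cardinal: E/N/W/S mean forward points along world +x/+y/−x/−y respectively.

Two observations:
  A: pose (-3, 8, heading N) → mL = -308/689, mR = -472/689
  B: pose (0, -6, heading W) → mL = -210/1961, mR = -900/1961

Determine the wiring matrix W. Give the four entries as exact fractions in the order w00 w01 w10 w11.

-1 1/2 -1/2 -1/2

obs A: pose=(-3,8,N) → sL=40/53, sR=8/13, mL=-308/689, mR=-472/689
obs B: pose=(0,-6,W) → sL=20/53, sR=20/37, mL=-210/1961, mR=-900/1961
sensor matrix S = [[40/53, 8/13], [20/53, 20/37]]; det S = 4480/25493
solve [mL_A; mL_B] = S·[w00; w01] and [mR_A; mR_B] = S·[w10; w11]:
  w00 = -1, w01 = 1/2, w10 = -1/2, w11 = -1/2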